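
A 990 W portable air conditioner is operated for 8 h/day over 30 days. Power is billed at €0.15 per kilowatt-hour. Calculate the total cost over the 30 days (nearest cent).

Runtime = 8 h/day × 30 days = 240 h
Energy = 0.99 kW × 240 h = 237.6 kWh
Cost = 237.6 kWh × €0.15/kWh = €35.64

€35.64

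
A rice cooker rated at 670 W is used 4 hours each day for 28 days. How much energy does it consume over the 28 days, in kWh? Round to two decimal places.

75.04 kWh

Runtime = 4 h/day × 28 days = 112 h
Energy = 0.67 kW × 112 h = 75.04 kWh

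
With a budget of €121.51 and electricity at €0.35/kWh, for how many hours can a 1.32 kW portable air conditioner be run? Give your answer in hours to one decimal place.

Energy available = €121.51 ÷ €0.35/kWh = 347.1714 kWh
Hours = 347.1714 kWh ÷ 1.32 kW = 263.0 h

263.0 h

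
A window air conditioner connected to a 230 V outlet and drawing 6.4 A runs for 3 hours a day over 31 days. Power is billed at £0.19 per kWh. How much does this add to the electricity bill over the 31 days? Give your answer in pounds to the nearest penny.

£26.01

Power = 6.4 A × 230 V = 1472 W = 1.472 kW
Runtime = 3 h/day × 31 days = 93 h
Energy = 1.472 kW × 93 h = 136.896 kWh
Cost = 136.896 kWh × £0.19/kWh = £26.01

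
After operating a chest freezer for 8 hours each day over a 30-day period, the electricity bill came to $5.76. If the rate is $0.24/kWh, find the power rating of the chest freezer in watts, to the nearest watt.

Energy = $5.76 ÷ $0.24/kWh = 24 kWh
Runtime = 8 h/day × 30 days = 240 h
Power = 24 kWh ÷ 240 h = 0.1 kW = 100 W

100 W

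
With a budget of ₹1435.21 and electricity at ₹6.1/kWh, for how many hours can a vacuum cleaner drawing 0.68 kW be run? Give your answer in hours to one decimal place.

346.0 h

Energy available = ₹1435.21 ÷ ₹6.1/kWh = 235.2803 kWh
Hours = 235.2803 kWh ÷ 0.68 kW = 346.0 h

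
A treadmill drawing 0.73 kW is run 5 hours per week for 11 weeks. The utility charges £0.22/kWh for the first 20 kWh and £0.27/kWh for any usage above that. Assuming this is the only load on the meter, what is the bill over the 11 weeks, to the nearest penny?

£9.84

Runtime = 5 h/week × 11 weeks = 55 h
Energy = 0.73 kW × 55 h = 40.15 kWh
Tier 1 (0–20 kWh): 20 × £0.22 = £4.4
Above 20 kWh: 20.15 × £0.27 = £5.4405
Bill = £9.84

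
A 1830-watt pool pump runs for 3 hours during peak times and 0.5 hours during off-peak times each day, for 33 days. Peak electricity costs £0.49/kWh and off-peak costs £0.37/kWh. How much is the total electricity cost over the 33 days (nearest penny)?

£99.95

Peak energy = 1.83 kW × 3 h × 33 = 181.17 kWh
Off-peak energy = 1.83 kW × 0.5 h × 33 = 30.195 kWh
Cost = 181.17 × £0.49 + 30.195 × £0.37 = £88.7733 + £11.17215 = £99.95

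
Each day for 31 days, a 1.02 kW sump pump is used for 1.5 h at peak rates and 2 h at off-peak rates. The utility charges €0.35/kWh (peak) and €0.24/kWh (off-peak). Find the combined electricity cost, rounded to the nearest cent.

€31.78

Peak energy = 1.02 kW × 1.5 h × 31 = 47.43 kWh
Off-peak energy = 1.02 kW × 2 h × 31 = 63.24 kWh
Cost = 47.43 × €0.35 + 63.24 × €0.24 = €16.6005 + €15.1776 = €31.78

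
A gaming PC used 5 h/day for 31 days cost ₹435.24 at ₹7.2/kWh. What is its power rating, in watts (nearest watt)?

390 W

Energy = ₹435.24 ÷ ₹7.2/kWh = 60.45 kWh
Runtime = 5 h/day × 31 days = 155 h
Power = 60.45 kWh ÷ 155 h = 0.39 kW = 390 W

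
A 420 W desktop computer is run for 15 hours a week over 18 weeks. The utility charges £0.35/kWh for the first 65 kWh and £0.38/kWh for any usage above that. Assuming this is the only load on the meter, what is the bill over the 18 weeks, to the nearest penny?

£41.14

Runtime = 15 h/week × 18 weeks = 270 h
Energy = 0.42 kW × 270 h = 113.4 kWh
Tier 1 (0–65 kWh): 65 × £0.35 = £22.75
Above 65 kWh: 48.4 × £0.38 = £18.392
Bill = £41.14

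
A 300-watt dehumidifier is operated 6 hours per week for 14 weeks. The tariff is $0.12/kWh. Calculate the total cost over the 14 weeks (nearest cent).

$3.02

Runtime = 6 h/week × 14 weeks = 84 h
Energy = 0.3 kW × 84 h = 25.2 kWh
Cost = 25.2 kWh × $0.12/kWh = $3.02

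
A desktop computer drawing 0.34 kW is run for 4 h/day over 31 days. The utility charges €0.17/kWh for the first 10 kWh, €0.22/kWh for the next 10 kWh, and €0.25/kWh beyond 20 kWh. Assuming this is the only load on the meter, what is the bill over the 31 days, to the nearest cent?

€9.44

Runtime = 4 h/day × 31 days = 124 h
Energy = 0.34 kW × 124 h = 42.16 kWh
Tier 1 (0–10 kWh): 10 × €0.17 = €1.7
Tier 2 (10–20 kWh): 10 × €0.22 = €2.2
Above 20 kWh: 22.16 × €0.25 = €5.54
Bill = €9.44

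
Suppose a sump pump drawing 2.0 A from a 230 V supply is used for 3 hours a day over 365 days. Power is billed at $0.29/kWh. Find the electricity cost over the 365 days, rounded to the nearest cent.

$146.07

Power = 2.0 A × 230 V = 460 W = 0.46 kW
Runtime = 3 h/day × 365 days = 1095 h
Energy = 0.46 kW × 1095 h = 503.7 kWh
Cost = 503.7 kWh × $0.29/kWh = $146.07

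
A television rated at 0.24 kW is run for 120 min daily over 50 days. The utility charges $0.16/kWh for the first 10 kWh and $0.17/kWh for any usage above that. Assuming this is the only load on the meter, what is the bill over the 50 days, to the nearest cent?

$3.98

Runtime = 120 min × 50 = 6000 min = 100 h
Energy = 0.24 kW × 100 h = 24 kWh
Tier 1 (0–10 kWh): 10 × $0.16 = $1.6
Above 10 kWh: 14 × $0.17 = $2.38
Bill = $3.98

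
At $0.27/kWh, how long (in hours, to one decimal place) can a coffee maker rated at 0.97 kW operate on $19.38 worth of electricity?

Energy available = $19.38 ÷ $0.27/kWh = 71.7778 kWh
Hours = 71.7778 kWh ÷ 0.97 kW = 74.0 h

74.0 h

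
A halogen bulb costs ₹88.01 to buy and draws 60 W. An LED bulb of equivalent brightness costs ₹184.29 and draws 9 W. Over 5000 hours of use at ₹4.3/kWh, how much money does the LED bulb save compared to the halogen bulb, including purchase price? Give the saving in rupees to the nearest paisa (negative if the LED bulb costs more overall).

₹1000.22

halogen bulb: ₹88.01 + (60/1000) kW × 5000 h × ₹4.3 = ₹88.01 + ₹1290 = ₹1378.01
LED bulb: ₹184.29 + (9/1000) kW × 5000 h × ₹4.3 = ₹184.29 + ₹193.5 = ₹377.79
Saving = ₹1378.01 − ₹377.79 = ₹1000.22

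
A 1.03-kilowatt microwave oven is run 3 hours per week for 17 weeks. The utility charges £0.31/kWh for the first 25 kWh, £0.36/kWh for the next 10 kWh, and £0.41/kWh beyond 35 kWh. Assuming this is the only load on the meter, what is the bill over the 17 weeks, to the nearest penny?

Runtime = 3 h/week × 17 weeks = 51 h
Energy = 1.03 kW × 51 h = 52.53 kWh
Tier 1 (0–25 kWh): 25 × £0.31 = £7.75
Tier 2 (25–35 kWh): 10 × £0.36 = £3.6
Above 35 kWh: 17.53 × £0.41 = £7.1873
Bill = £18.54

£18.54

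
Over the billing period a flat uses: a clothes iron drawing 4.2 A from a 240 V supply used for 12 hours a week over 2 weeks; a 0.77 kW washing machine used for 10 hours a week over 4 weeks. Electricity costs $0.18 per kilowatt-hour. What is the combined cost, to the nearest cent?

$9.90

clothes iron: Power = 4.2 A × 240 V = 1008 W = 1.008 kW
clothes iron: Runtime = 12 h/week × 2 weeks = 24 h
clothes iron: 1.008 kW × 24 h = 24.192 kWh
washing machine: Runtime = 10 h/week × 4 weeks = 40 h
washing machine: 0.77 kW × 40 h = 30.8 kWh
Total energy = 54.992 kWh
Cost = 54.992 × $0.18 = $9.90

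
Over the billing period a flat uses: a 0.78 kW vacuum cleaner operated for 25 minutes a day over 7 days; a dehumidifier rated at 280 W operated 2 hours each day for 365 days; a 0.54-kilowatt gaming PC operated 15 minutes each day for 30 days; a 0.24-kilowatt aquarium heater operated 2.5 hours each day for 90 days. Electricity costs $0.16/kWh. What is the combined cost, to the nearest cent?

vacuum cleaner: Runtime = 25 min × 7 = 175 min = 2.916666… h
vacuum cleaner: 0.78 kW × 2.916666… h = 2.275 kWh
dehumidifier: Runtime = 2 h/day × 365 days = 730 h
dehumidifier: 0.28 kW × 730 h = 204.4 kWh
gaming PC: Runtime = 15 min × 30 = 450 min = 7.5 h
gaming PC: 0.54 kW × 7.5 h = 4.05 kWh
aquarium heater: Runtime = 2.5 h/day × 90 days = 225 h
aquarium heater: 0.24 kW × 225 h = 54 kWh
Total energy = 264.725 kWh
Cost = 264.725 × $0.16 = $42.36

$42.36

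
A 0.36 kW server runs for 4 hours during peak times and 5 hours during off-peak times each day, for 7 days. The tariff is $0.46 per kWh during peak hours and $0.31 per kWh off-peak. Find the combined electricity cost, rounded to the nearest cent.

$8.54

Peak energy = 0.36 kW × 4 h × 7 = 10.08 kWh
Off-peak energy = 0.36 kW × 5 h × 7 = 12.6 kWh
Cost = 10.08 × $0.46 + 12.6 × $0.31 = $4.6368 + $3.906 = $8.54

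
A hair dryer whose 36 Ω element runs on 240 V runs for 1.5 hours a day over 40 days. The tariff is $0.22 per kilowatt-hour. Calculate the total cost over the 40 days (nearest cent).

$21.12

Power = V²/R = 240²/36 = 1600 W = 1.6 kW
Runtime = 1.5 h/day × 40 days = 60 h
Energy = 1.6 kW × 60 h = 96 kWh
Cost = 96 kWh × $0.22/kWh = $21.12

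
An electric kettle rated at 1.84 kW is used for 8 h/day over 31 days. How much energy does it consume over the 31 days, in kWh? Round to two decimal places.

456.32 kWh

Runtime = 8 h/day × 31 days = 248 h
Energy = 1.84 kW × 248 h = 456.32 kWh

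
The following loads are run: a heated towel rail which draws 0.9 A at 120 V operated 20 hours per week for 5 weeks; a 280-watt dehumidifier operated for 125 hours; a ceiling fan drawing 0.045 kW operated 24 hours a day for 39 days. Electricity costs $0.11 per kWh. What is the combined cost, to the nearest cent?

$9.67

heated towel rail: Power = 0.9 A × 120 V = 108 W = 0.108 kW
heated towel rail: Runtime = 20 h/week × 5 weeks = 100 h
heated towel rail: 0.108 kW × 100 h = 10.8 kWh
dehumidifier: 0.28 kW × 125 h = 35 kWh
ceiling fan: Runtime = 24 h × 39 = 936 h
ceiling fan: 0.045 kW × 936 h = 42.12 kWh
Total energy = 87.92 kWh
Cost = 87.92 × $0.11 = $9.67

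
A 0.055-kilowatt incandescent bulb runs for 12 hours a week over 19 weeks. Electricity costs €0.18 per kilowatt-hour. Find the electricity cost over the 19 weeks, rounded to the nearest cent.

Runtime = 12 h/week × 19 weeks = 228 h
Energy = 0.055 kW × 228 h = 12.54 kWh
Cost = 12.54 kWh × €0.18/kWh = €2.26

€2.26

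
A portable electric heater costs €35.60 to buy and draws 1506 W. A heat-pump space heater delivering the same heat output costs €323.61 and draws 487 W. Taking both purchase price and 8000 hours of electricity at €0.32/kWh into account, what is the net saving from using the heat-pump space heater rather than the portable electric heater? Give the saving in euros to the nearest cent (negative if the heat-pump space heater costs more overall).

portable electric heater: €35.60 + (1506/1000) kW × 8000 h × €0.32 = €35.60 + €3855.36 = €3890.96
heat-pump space heater: €323.61 + (487/1000) kW × 8000 h × €0.32 = €323.61 + €1246.72 = €1570.33
Saving = €3890.96 − €1570.33 = €2320.63

€2320.63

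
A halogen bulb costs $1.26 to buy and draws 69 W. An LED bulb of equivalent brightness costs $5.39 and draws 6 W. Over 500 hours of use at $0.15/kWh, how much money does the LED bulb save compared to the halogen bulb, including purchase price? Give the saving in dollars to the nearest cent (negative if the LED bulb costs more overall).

halogen bulb: $1.26 + (69/1000) kW × 500 h × $0.15 = $1.26 + $5.175 = $6.435
LED bulb: $5.39 + (6/1000) kW × 500 h × $0.15 = $5.39 + $0.45 = $5.84
Saving = $6.435 − $5.84 = $0.595 → $0.60

$0.60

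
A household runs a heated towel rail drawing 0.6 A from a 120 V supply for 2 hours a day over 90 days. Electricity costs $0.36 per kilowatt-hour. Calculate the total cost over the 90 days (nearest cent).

Power = 0.6 A × 120 V = 72 W = 0.072 kW
Runtime = 2 h/day × 90 days = 180 h
Energy = 0.072 kW × 180 h = 12.96 kWh
Cost = 12.96 kWh × $0.36/kWh = $4.67

$4.67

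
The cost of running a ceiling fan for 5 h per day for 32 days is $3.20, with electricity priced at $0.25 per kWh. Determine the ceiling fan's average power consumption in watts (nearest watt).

80 W

Energy = $3.20 ÷ $0.25/kWh = 12.8 kWh
Runtime = 5 h/day × 32 days = 160 h
Power = 12.8 kWh ÷ 160 h = 0.08 kW = 80 W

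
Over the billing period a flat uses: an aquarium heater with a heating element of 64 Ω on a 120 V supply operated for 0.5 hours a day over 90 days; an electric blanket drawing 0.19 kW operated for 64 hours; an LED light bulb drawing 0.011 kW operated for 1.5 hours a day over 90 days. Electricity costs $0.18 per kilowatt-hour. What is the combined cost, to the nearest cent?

aquarium heater: Power = V²/R = 120²/64 = 225 W = 0.225 kW
aquarium heater: Runtime = 0.5 h/day × 90 days = 45 h
aquarium heater: 0.225 kW × 45 h = 10.125 kWh
electric blanket: 0.19 kW × 64 h = 12.16 kWh
LED light bulb: Runtime = 1.5 h/day × 90 days = 135 h
LED light bulb: 0.011 kW × 135 h = 1.485 kWh
Total energy = 23.77 kWh
Cost = 23.77 × $0.18 = $4.28

$4.28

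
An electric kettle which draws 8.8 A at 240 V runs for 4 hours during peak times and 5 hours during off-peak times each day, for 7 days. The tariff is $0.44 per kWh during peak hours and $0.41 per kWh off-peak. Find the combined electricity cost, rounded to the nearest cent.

Power = 8.8 A × 240 V = 2112 W = 2.112 kW
Peak energy = 2.112 kW × 4 h × 7 = 59.136 kWh
Off-peak energy = 2.112 kW × 5 h × 7 = 73.92 kWh
Cost = 59.136 × $0.44 + 73.92 × $0.41 = $26.01984 + $30.3072 = $56.33

$56.33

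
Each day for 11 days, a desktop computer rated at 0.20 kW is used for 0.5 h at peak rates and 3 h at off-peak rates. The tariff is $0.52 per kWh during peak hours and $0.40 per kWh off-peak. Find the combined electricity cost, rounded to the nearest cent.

$3.21

Peak energy = 0.2 kW × 0.5 h × 11 = 1.1 kWh
Off-peak energy = 0.2 kW × 3 h × 11 = 6.6 kWh
Cost = 1.1 × $0.52 + 6.6 × $0.40 = $0.572 + $2.64 = $3.21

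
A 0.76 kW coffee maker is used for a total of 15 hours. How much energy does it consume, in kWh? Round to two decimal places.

Energy = 0.76 kW × 15 h = 11.4 kWh

11.40 kWh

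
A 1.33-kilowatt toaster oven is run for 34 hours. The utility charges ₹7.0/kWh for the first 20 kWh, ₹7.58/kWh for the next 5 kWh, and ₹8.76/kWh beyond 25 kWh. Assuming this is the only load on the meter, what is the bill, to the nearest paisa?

Energy = 1.33 kW × 34 h = 45.22 kWh
Tier 1 (0–20 kWh): 20 × ₹7.0 = ₹140
Tier 2 (20–25 kWh): 5 × ₹7.58 = ₹37.9
Above 25 kWh: 20.22 × ₹8.76 = ₹177.1272
Bill = ₹355.03

₹355.03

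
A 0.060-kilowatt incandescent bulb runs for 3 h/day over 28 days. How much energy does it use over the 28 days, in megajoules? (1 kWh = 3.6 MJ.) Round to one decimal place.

Runtime = 3 h/day × 28 days = 84 h
Energy = 0.06 kW × 84 h = 5.04 kWh
= 5.04 × 3.6 MJ = 18.1 MJ

18.1 MJ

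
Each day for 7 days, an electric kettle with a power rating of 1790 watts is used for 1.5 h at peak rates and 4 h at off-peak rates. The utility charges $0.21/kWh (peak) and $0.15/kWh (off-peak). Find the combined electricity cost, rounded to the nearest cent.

Peak energy = 1.79 kW × 1.5 h × 7 = 18.795 kWh
Off-peak energy = 1.79 kW × 4 h × 7 = 50.12 kWh
Cost = 18.795 × $0.21 + 50.12 × $0.15 = $3.94695 + $7.518 = $11.46

$11.46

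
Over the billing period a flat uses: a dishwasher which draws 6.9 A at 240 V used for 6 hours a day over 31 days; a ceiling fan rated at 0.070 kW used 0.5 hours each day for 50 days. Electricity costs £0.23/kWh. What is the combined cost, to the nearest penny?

dishwasher: Power = 6.9 A × 240 V = 1656 W = 1.656 kW
dishwasher: Runtime = 6 h/day × 31 days = 186 h
dishwasher: 1.656 kW × 186 h = 308.016 kWh
ceiling fan: Runtime = 0.5 h/day × 50 days = 25 h
ceiling fan: 0.07 kW × 25 h = 1.75 kWh
Total energy = 309.766 kWh
Cost = 309.766 × £0.23 = £71.25

£71.25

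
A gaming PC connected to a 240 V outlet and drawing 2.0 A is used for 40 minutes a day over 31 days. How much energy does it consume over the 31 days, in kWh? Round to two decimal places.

9.92 kWh

Power = 2.0 A × 240 V = 480 W = 0.48 kW
Runtime = 40 min × 31 = 1240 min = 20.666666… h
Energy = 0.48 kW × 20.666666… h = 9.92 kWh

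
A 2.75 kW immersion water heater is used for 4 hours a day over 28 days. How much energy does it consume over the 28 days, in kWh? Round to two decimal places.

Runtime = 4 h/day × 28 days = 112 h
Energy = 2.75 kW × 112 h = 308 kWh

308.00 kWh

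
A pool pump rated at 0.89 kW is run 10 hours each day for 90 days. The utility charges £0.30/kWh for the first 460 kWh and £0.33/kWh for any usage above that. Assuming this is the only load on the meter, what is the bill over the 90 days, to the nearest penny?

Runtime = 10 h/day × 90 days = 900 h
Energy = 0.89 kW × 900 h = 801 kWh
Tier 1 (0–460 kWh): 460 × £0.30 = £138
Above 460 kWh: 341 × £0.33 = £112.53
Bill = £250.53

£250.53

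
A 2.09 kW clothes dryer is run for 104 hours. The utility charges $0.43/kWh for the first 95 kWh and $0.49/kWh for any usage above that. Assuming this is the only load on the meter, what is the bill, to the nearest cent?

$100.81

Energy = 2.09 kW × 104 h = 217.36 kWh
Tier 1 (0–95 kWh): 95 × $0.43 = $40.85
Above 95 kWh: 122.36 × $0.49 = $59.9564
Bill = $100.81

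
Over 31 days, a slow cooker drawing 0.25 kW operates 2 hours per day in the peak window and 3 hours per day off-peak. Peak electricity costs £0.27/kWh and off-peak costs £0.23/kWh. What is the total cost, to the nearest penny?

Peak energy = 0.25 kW × 2 h × 31 = 15.5 kWh
Off-peak energy = 0.25 kW × 3 h × 31 = 23.25 kWh
Cost = 15.5 × £0.27 + 23.25 × £0.23 = £4.185 + £5.3475 = £9.53

£9.53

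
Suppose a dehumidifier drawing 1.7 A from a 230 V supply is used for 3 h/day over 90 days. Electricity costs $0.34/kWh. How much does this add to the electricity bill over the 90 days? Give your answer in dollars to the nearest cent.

Power = 1.7 A × 230 V = 391 W = 0.391 kW
Runtime = 3 h/day × 90 days = 270 h
Energy = 0.391 kW × 270 h = 105.57 kWh
Cost = 105.57 kWh × $0.34/kWh = $35.89

$35.89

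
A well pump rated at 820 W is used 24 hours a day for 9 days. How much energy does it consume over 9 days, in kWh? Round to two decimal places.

177.12 kWh

Runtime = 24 h × 9 = 216 h
Energy = 0.82 kW × 216 h = 177.12 kWh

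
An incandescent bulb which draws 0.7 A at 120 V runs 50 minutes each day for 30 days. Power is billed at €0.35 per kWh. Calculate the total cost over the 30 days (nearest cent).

€0.74

Power = 0.7 A × 120 V = 84 W = 0.084 kW
Runtime = 50 min × 30 = 1500 min = 25 h
Energy = 0.084 kW × 25 h = 2.1 kWh
Cost = 2.1 kWh × €0.35/kWh = €0.74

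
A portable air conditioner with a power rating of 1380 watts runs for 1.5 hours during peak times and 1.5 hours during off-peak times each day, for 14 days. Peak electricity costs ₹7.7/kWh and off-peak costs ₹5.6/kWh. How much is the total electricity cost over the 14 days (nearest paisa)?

Peak energy = 1.38 kW × 1.5 h × 14 = 28.98 kWh
Off-peak energy = 1.38 kW × 1.5 h × 14 = 28.98 kWh
Cost = 28.98 × ₹7.7 + 28.98 × ₹5.6 = ₹223.146 + ₹162.288 = ₹385.43

₹385.43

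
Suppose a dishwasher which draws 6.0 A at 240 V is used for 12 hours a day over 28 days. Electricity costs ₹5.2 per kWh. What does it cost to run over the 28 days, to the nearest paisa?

₹2515.97

Power = 6.0 A × 240 V = 1440 W = 1.44 kW
Runtime = 12 h/day × 28 days = 336 h
Energy = 1.44 kW × 336 h = 483.84 kWh
Cost = 483.84 kWh × ₹5.2/kWh = ₹2515.97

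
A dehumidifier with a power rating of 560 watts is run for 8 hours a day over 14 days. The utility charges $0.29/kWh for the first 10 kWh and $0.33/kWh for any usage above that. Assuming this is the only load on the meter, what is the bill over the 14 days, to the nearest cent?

Runtime = 8 h/day × 14 days = 112 h
Energy = 0.56 kW × 112 h = 62.72 kWh
Tier 1 (0–10 kWh): 10 × $0.29 = $2.9
Above 10 kWh: 52.72 × $0.33 = $17.3976
Bill = $20.30

$20.30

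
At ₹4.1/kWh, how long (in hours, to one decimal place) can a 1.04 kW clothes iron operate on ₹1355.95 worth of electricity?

Energy available = ₹1355.95 ÷ ₹4.1/kWh = 330.7195 kWh
Hours = 330.7195 kWh ÷ 1.04 kW = 318.0 h

318.0 h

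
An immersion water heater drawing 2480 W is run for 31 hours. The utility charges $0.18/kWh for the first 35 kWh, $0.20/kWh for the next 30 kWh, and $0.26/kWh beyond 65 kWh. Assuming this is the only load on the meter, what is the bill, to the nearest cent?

$15.39

Energy = 2.48 kW × 31 h = 76.88 kWh
Tier 1 (0–35 kWh): 35 × $0.18 = $6.3
Tier 2 (35–65 kWh): 30 × $0.20 = $6
Above 65 kWh: 11.88 × $0.26 = $3.0888
Bill = $15.39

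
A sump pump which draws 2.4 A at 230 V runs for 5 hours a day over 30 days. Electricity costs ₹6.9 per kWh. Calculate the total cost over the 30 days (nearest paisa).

Power = 2.4 A × 230 V = 552 W = 0.552 kW
Runtime = 5 h/day × 30 days = 150 h
Energy = 0.552 kW × 150 h = 82.8 kWh
Cost = 82.8 kWh × ₹6.9/kWh = ₹571.32

₹571.32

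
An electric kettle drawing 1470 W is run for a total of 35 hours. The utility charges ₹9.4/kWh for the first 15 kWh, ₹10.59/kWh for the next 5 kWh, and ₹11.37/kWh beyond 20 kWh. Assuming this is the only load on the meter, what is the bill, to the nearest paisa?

Energy = 1.47 kW × 35 h = 51.45 kWh
Tier 1 (0–15 kWh): 15 × ₹9.4 = ₹141
Tier 2 (15–20 kWh): 5 × ₹10.59 = ₹52.95
Above 20 kWh: 31.45 × ₹11.37 = ₹357.5865
Bill = ₹551.54

₹551.54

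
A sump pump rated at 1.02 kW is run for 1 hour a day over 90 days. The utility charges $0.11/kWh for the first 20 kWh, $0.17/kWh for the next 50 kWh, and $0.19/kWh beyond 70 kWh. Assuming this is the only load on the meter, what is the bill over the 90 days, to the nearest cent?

$14.84

Runtime = 1 h/day × 90 days = 90 h
Energy = 1.02 kW × 90 h = 91.8 kWh
Tier 1 (0–20 kWh): 20 × $0.11 = $2.2
Tier 2 (20–70 kWh): 50 × $0.17 = $8.5
Above 70 kWh: 21.8 × $0.19 = $4.142
Bill = $14.84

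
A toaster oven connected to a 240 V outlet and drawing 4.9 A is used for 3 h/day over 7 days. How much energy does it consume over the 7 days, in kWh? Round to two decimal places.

24.70 kWh

Power = 4.9 A × 240 V = 1176 W = 1.176 kW
Runtime = 3 h/day × 7 days = 21 h
Energy = 1.176 kW × 21 h = 24.696 kWh ≈ 24.70 kWh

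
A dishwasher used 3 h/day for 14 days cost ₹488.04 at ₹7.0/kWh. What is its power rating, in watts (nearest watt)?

1660 W

Energy = ₹488.04 ÷ ₹7.0/kWh = 69.72 kWh
Runtime = 3 h/day × 14 days = 42 h
Power = 69.72 kWh ÷ 42 h = 1.66 kW = 1660 W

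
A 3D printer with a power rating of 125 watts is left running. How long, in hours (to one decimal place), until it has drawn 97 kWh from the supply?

Hours = 97 kWh ÷ 0.125 kW = 776.0 h

776.0 h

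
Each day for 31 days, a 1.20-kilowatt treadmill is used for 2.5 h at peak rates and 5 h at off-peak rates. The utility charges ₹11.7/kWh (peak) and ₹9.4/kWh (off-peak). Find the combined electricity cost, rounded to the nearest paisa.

₹2836.50

Peak energy = 1.2 kW × 2.5 h × 31 = 93 kWh
Off-peak energy = 1.2 kW × 5 h × 31 = 186 kWh
Cost = 93 × ₹11.7 + 186 × ₹9.4 = ₹1088.1 + ₹1748.4 = ₹2836.50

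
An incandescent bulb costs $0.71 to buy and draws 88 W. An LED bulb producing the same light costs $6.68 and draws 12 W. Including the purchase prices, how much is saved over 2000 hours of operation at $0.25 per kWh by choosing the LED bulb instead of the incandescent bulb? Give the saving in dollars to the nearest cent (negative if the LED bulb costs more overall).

$32.03

incandescent bulb: $0.71 + (88/1000) kW × 2000 h × $0.25 = $0.71 + $44 = $44.71
LED bulb: $6.68 + (12/1000) kW × 2000 h × $0.25 = $6.68 + $6 = $12.68
Saving = $44.71 − $12.68 = $32.03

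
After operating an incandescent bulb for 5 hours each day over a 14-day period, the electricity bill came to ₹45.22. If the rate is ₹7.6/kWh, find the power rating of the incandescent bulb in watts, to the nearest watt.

85 W

Energy = ₹45.22 ÷ ₹7.6/kWh = 5.95 kWh
Runtime = 5 h/day × 14 days = 70 h
Power = 5.95 kWh ÷ 70 h = 0.085 kW = 85 W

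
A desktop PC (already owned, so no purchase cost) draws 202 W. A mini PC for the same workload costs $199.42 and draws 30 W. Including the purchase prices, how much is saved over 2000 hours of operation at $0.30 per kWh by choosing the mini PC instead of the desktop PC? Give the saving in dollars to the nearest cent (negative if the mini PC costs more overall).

-$96.22

desktop PC: $0.00 + (202/1000) kW × 2000 h × $0.30 = $0.00 + $121.2 = $121.2
mini PC: $199.42 + (30/1000) kW × 2000 h × $0.30 = $199.42 + $18 = $217.42
Saving = $121.2 − $217.42 = −$96.22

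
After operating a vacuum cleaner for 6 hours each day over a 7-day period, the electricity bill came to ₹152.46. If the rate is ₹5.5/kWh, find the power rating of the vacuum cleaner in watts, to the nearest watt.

660 W

Energy = ₹152.46 ÷ ₹5.5/kWh = 27.72 kWh
Runtime = 6 h/day × 7 days = 42 h
Power = 27.72 kWh ÷ 42 h = 0.66 kW = 660 W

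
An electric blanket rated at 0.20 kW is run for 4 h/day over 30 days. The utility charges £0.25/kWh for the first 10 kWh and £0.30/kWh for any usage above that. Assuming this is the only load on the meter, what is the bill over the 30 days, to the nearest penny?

Runtime = 4 h/day × 30 days = 120 h
Energy = 0.2 kW × 120 h = 24 kWh
Tier 1 (0–10 kWh): 10 × £0.25 = £2.5
Above 10 kWh: 14 × £0.30 = £4.2
Bill = £6.70

£6.70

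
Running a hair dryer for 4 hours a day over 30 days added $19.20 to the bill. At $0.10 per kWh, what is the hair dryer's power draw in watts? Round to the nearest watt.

1600 W

Energy = $19.20 ÷ $0.10/kWh = 192 kWh
Runtime = 4 h/day × 30 days = 120 h
Power = 192 kWh ÷ 120 h = 1.6 kW = 1600 W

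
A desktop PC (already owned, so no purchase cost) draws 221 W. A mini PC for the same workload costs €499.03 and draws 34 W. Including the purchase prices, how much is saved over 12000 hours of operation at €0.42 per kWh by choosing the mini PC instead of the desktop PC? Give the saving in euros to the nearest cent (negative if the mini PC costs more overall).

€443.45

desktop PC: €0.00 + (221/1000) kW × 12000 h × €0.42 = €0.00 + €1113.84 = €1113.84
mini PC: €499.03 + (34/1000) kW × 12000 h × €0.42 = €499.03 + €171.36 = €670.39
Saving = €1113.84 − €670.39 = €443.45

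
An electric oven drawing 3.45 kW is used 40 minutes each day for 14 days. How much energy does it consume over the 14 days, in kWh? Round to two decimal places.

32.20 kWh

Runtime = 40 min × 14 = 560 min = 9.333333… h
Energy = 3.45 kW × 9.333333… h = 32.2 kWh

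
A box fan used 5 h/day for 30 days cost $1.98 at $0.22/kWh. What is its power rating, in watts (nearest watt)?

60 W

Energy = $1.98 ÷ $0.22/kWh = 9 kWh
Runtime = 5 h/day × 30 days = 150 h
Power = 9 kWh ÷ 150 h = 0.06 kW = 60 W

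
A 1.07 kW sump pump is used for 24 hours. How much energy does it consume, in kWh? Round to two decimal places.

Energy = 1.07 kW × 24 h = 25.68 kWh

25.68 kWh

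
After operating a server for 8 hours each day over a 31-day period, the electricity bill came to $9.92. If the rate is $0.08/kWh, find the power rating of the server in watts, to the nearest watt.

500 W

Energy = $9.92 ÷ $0.08/kWh = 124 kWh
Runtime = 8 h/day × 31 days = 248 h
Power = 124 kWh ÷ 248 h = 0.5 kW = 500 W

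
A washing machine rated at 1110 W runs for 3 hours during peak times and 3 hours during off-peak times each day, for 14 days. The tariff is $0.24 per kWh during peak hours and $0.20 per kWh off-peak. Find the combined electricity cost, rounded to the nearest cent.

Peak energy = 1.11 kW × 3 h × 14 = 46.62 kWh
Off-peak energy = 1.11 kW × 3 h × 14 = 46.62 kWh
Cost = 46.62 × $0.24 + 46.62 × $0.20 = $11.1888 + $9.324 = $20.51

$20.51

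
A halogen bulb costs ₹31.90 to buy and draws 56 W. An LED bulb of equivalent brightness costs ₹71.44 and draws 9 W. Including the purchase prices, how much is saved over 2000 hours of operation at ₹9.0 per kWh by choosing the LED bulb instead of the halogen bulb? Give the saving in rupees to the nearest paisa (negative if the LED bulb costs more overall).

₹806.46

halogen bulb: ₹31.90 + (56/1000) kW × 2000 h × ₹9.0 = ₹31.90 + ₹1008 = ₹1039.9
LED bulb: ₹71.44 + (9/1000) kW × 2000 h × ₹9.0 = ₹71.44 + ₹162 = ₹233.44
Saving = ₹1039.9 − ₹233.44 = ₹806.46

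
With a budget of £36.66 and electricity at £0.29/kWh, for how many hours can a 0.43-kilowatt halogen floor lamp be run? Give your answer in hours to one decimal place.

Energy available = £36.66 ÷ £0.29/kWh = 126.4138 kWh
Hours = 126.4138 kWh ÷ 0.43 kW = 294.0 h

294.0 h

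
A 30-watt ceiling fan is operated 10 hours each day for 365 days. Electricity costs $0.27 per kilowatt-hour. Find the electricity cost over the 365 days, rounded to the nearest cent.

Runtime = 10 h/day × 365 days = 3650 h
Energy = 0.03 kW × 3650 h = 109.5 kWh
Cost = 109.5 kWh × $0.27/kWh = $29.57

$29.57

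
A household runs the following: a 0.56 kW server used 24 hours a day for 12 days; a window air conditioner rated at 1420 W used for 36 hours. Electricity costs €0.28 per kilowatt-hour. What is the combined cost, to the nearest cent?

server: Runtime = 24 h × 12 = 288 h
server: 0.56 kW × 288 h = 161.28 kWh
window air conditioner: 1.42 kW × 36 h = 51.12 kWh
Total energy = 212.4 kWh
Cost = 212.4 × €0.28 = €59.47

€59.47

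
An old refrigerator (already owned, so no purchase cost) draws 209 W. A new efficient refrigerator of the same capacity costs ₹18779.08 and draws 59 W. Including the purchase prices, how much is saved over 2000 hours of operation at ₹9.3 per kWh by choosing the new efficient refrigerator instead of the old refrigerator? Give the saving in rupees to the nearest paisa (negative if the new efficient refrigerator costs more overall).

-₹15989.08

old refrigerator: ₹0.00 + (209/1000) kW × 2000 h × ₹9.3 = ₹0.00 + ₹3887.4 = ₹3887.4
new efficient refrigerator: ₹18779.08 + (59/1000) kW × 2000 h × ₹9.3 = ₹18779.08 + ₹1097.4 = ₹19876.48
Saving = ₹3887.4 − ₹19876.48 = −₹15989.08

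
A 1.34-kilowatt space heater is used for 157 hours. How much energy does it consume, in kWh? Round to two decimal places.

Energy = 1.34 kW × 157 h = 210.38 kWh

210.38 kWh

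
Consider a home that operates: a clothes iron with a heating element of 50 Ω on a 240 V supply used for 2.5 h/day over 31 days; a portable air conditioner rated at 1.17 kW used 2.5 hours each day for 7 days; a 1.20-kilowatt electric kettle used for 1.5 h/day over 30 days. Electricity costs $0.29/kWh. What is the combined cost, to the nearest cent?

clothes iron: Power = V²/R = 240²/50 = 1152 W = 1.152 kW
clothes iron: Runtime = 2.5 h/day × 31 days = 77.5 h
clothes iron: 1.152 kW × 77.5 h = 89.28 kWh
portable air conditioner: Runtime = 2.5 h/day × 7 days = 17.5 h
portable air conditioner: 1.17 kW × 17.5 h = 20.475 kWh
electric kettle: Runtime = 1.5 h/day × 30 days = 45 h
electric kettle: 1.2 kW × 45 h = 54 kWh
Total energy = 163.755 kWh
Cost = 163.755 × $0.29 = $47.49

$47.49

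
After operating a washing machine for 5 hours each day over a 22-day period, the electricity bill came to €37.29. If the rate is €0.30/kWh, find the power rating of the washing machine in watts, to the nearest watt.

1130 W

Energy = €37.29 ÷ €0.30/kWh = 124.3 kWh
Runtime = 5 h/day × 22 days = 110 h
Power = 124.3 kWh ÷ 110 h = 1.13 kW = 1130 W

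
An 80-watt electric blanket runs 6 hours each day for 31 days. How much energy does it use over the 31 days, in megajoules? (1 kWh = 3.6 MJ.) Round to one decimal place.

53.6 MJ

Runtime = 6 h/day × 31 days = 186 h
Energy = 0.08 kW × 186 h = 14.88 kWh
= 14.88 × 3.6 MJ = 53.6 MJ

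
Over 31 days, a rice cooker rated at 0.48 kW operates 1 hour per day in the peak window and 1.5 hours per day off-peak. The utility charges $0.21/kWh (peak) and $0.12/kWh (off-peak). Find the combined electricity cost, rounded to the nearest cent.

Peak energy = 0.48 kW × 1 h × 31 = 14.88 kWh
Off-peak energy = 0.48 kW × 1.5 h × 31 = 22.32 kWh
Cost = 14.88 × $0.21 + 22.32 × $0.12 = $3.1248 + $2.6784 = $5.80

$5.80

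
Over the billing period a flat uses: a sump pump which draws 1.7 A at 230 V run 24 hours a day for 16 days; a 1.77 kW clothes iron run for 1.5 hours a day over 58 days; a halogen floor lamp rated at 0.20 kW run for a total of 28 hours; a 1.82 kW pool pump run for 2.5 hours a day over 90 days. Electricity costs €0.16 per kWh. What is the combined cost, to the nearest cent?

sump pump: Power = 1.7 A × 230 V = 391 W = 0.391 kW
sump pump: Runtime = 24 h × 16 = 384 h
sump pump: 0.391 kW × 384 h = 150.144 kWh
clothes iron: Runtime = 1.5 h/day × 58 days = 87 h
clothes iron: 1.77 kW × 87 h = 153.99 kWh
halogen floor lamp: 0.2 kW × 28 h = 5.6 kWh
pool pump: Runtime = 2.5 h/day × 90 days = 225 h
pool pump: 1.82 kW × 225 h = 409.5 kWh
Total energy = 719.234 kWh
Cost = 719.234 × €0.16 = €115.08

€115.08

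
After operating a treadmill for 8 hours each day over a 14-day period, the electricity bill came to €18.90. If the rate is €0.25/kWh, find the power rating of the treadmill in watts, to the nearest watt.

675 W

Energy = €18.90 ÷ €0.25/kWh = 75.6 kWh
Runtime = 8 h/day × 14 days = 112 h
Power = 75.6 kWh ÷ 112 h = 0.675 kW = 675 W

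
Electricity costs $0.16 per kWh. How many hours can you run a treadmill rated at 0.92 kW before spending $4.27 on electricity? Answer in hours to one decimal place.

Energy available = $4.27 ÷ $0.16/kWh = 26.6875 kWh
Hours = 26.6875 kWh ÷ 0.92 kW = 29.0 h

29.0 h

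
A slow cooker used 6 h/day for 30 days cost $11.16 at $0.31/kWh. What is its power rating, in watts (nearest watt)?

200 W

Energy = $11.16 ÷ $0.31/kWh = 36 kWh
Runtime = 6 h/day × 30 days = 180 h
Power = 36 kWh ÷ 180 h = 0.2 kW = 200 W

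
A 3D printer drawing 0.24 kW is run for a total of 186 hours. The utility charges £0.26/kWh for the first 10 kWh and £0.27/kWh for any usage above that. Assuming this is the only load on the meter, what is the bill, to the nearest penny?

Energy = 0.24 kW × 186 h = 44.64 kWh
Tier 1 (0–10 kWh): 10 × £0.26 = £2.6
Above 10 kWh: 34.64 × £0.27 = £9.3528
Bill = £11.95

£11.95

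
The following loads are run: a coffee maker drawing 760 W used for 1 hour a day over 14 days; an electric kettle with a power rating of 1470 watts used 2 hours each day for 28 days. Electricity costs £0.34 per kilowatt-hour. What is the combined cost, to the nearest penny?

£31.61

coffee maker: Runtime = 1 h/day × 14 days = 14 h
coffee maker: 0.76 kW × 14 h = 10.64 kWh
electric kettle: Runtime = 2 h/day × 28 days = 56 h
electric kettle: 1.47 kW × 56 h = 82.32 kWh
Total energy = 92.96 kWh
Cost = 92.96 × £0.34 = £31.61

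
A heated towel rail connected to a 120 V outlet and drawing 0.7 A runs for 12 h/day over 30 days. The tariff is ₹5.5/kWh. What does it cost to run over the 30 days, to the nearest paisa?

Power = 0.7 A × 120 V = 84 W = 0.084 kW
Runtime = 12 h/day × 30 days = 360 h
Energy = 0.084 kW × 360 h = 30.24 kWh
Cost = 30.24 kWh × ₹5.5/kWh = ₹166.32

₹166.32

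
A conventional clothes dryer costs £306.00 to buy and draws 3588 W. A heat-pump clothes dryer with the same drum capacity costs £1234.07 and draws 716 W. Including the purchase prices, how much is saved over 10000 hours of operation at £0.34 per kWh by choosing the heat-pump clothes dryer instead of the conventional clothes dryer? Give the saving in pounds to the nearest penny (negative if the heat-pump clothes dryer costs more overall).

£8836.73

conventional clothes dryer: £306.00 + (3588/1000) kW × 10000 h × £0.34 = £306.00 + £12199.2 = £12505.2
heat-pump clothes dryer: £1234.07 + (716/1000) kW × 10000 h × £0.34 = £1234.07 + £2434.4 = £3668.47
Saving = £12505.2 − £3668.47 = £8836.73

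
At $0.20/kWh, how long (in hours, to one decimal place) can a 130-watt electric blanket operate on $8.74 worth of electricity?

Energy available = $8.74 ÷ $0.20/kWh = 43.7 kWh
Hours = 43.7 kWh ÷ 0.13 kW = 336.2 h

336.2 h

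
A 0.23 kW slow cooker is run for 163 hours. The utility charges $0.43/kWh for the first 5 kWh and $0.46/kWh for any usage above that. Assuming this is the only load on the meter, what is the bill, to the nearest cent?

$17.10

Energy = 0.23 kW × 163 h = 37.49 kWh
Tier 1 (0–5 kWh): 5 × $0.43 = $2.15
Above 5 kWh: 32.49 × $0.46 = $14.9454
Bill = $17.10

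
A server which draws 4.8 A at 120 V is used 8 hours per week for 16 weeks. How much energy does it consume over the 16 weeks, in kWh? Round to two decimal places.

Power = 4.8 A × 120 V = 576 W = 0.576 kW
Runtime = 8 h/week × 16 weeks = 128 h
Energy = 0.576 kW × 128 h = 73.728 kWh ≈ 73.73 kWh

73.73 kWh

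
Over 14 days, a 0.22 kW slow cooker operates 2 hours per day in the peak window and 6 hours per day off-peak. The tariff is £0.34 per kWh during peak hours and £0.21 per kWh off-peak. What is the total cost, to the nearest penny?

Peak energy = 0.22 kW × 2 h × 14 = 6.16 kWh
Off-peak energy = 0.22 kW × 6 h × 14 = 18.48 kWh
Cost = 6.16 × £0.34 + 18.48 × £0.21 = £2.0944 + £3.8808 = £5.98

£5.98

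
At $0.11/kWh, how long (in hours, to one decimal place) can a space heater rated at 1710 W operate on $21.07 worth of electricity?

112.0 h

Energy available = $21.07 ÷ $0.11/kWh = 191.5455 kWh
Hours = 191.5455 kWh ÷ 1.71 kW = 112.0 h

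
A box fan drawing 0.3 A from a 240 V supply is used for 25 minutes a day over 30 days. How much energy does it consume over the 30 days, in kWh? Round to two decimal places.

0.90 kWh

Power = 0.3 A × 240 V = 72 W = 0.072 kW
Runtime = 25 min × 30 = 750 min = 12.5 h
Energy = 0.072 kW × 12.5 h = 0.9 kWh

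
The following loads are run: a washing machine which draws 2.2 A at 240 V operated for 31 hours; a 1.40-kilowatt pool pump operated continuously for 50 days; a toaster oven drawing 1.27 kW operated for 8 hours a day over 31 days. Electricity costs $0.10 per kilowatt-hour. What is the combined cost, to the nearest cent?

washing machine: Power = 2.2 A × 240 V = 528 W = 0.528 kW
washing machine: 0.528 kW × 31 h = 16.368 kWh
pool pump: Runtime = 24 h × 50 = 1200 h
pool pump: 1.4 kW × 1200 h = 1680 kWh
toaster oven: Runtime = 8 h/day × 31 days = 248 h
toaster oven: 1.27 kW × 248 h = 314.96 kWh
Total energy = 2011.328 kWh
Cost = 2011.328 × $0.10 = $201.13

$201.13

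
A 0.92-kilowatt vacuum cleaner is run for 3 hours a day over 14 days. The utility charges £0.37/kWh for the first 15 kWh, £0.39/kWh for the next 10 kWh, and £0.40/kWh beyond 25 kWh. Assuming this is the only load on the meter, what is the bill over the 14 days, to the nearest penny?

Runtime = 3 h/day × 14 days = 42 h
Energy = 0.92 kW × 42 h = 38.64 kWh
Tier 1 (0–15 kWh): 15 × £0.37 = £5.55
Tier 2 (15–25 kWh): 10 × £0.39 = £3.9
Above 25 kWh: 13.64 × £0.40 = £5.456
Bill = £14.91

£14.91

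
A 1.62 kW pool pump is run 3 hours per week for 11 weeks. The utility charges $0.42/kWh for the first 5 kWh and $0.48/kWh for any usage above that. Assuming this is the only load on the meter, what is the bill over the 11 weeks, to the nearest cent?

Runtime = 3 h/week × 11 weeks = 33 h
Energy = 1.62 kW × 33 h = 53.46 kWh
Tier 1 (0–5 kWh): 5 × $0.42 = $2.1
Above 5 kWh: 48.46 × $0.48 = $23.2608
Bill = $25.36

$25.36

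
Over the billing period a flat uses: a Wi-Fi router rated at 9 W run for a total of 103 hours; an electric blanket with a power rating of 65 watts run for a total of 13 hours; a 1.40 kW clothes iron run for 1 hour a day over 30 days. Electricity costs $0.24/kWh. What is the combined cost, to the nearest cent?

Wi-Fi router: 0.009 kW × 103 h = 0.927 kWh
electric blanket: 0.065 kW × 13 h = 0.845 kWh
clothes iron: Runtime = 1 h/day × 30 days = 30 h
clothes iron: 1.4 kW × 30 h = 42 kWh
Total energy = 43.772 kWh
Cost = 43.772 × $0.24 = $10.51

$10.51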